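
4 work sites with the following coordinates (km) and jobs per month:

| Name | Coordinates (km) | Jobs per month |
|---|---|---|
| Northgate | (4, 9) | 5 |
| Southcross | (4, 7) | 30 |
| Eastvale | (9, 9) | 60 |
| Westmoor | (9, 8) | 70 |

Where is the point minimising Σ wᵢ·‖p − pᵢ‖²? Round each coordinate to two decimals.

The minimiser of Σwᵢ‖p−pᵢ‖² is the weighted centroid p* = (Σwᵢpᵢ)/(Σwᵢ).
Σwᵢ = 165.
Σwᵢxᵢ = 5·4 + 30·4 + 60·9 + 70·9 = 1310.
Σwᵢyᵢ = 5·9 + 30·7 + 60·9 + 70·8 = 1355.
x* = 1310/165 = 7.94, y* = 1355/165 = 8.21.

(7.94, 8.21)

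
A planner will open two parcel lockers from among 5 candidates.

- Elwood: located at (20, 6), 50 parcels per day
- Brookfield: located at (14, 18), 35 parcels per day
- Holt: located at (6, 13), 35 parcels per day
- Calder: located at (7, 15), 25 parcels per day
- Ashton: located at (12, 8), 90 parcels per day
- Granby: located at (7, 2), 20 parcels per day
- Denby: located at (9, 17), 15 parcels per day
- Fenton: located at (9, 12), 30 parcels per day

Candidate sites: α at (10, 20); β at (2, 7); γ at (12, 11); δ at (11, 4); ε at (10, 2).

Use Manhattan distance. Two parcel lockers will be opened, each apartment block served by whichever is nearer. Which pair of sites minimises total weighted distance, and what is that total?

Evaluate every pair (each demand assigned to the nearer of the two):
  {γ, δ}: total = 2015
  {γ, ε}: total = 2055
  {α, γ}: total = 2070
  {β, γ}: total = 2195
  {α, δ}: total = 2245
  {α, ε}: total = 2605
  {β, δ}: total = 2915
  {δ, ε}: total = 3045
  {α, β}: total = 3230
  {β, ε}: total = 3425
Best pair: {γ, δ} with total 2015.

{γ, δ}, total 2015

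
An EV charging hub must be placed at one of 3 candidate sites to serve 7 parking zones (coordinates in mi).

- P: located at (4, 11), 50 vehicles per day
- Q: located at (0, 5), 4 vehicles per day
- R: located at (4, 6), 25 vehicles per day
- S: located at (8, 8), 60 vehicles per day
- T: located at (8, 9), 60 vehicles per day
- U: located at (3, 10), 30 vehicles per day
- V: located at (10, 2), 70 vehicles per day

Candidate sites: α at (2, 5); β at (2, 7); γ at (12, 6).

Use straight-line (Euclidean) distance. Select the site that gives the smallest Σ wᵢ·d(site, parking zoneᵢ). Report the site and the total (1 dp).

β, total 1790.5 mi

Total weighted distance at each candidate:
  α (2, 5): total = 1966.3
  β (2, 7): total = 1790.5
  γ (12, 6): total = 1896.7
Minimum is at β with total 1790.5 mi.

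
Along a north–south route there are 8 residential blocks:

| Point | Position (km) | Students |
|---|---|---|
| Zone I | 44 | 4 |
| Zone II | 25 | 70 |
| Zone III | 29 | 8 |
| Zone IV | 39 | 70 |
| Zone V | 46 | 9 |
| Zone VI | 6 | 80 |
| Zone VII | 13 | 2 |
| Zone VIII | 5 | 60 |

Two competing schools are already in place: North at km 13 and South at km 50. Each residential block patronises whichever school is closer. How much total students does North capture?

The indifferent point is the midpoint (13+50)/2 = 31.5; residential blocks left of it (closer to North at 13) go to North, those right go to South.
  Zone VIII at 5 (w=60) → North
  Zone VI at 6 (w=80) → North
  Zone VII at 13 (w=2) → North
  Zone II at 25 (w=70) → North
  Zone III at 29 (w=8) → North
  Zone IV at 39 (w=70) → South
  Zone I at 44 (w=4) → South
  Zone V at 46 (w=9) → South
North captures 220; South captures 83.

220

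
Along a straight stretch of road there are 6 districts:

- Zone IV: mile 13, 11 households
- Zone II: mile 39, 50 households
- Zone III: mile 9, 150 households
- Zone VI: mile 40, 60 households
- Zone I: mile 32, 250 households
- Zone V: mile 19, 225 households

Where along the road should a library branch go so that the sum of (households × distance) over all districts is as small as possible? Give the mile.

For a sum of weighted absolute distances on a line, the optimum is the weighted median (not the mean). Total weight W = 746; half-weight = 373.
Sort by position and accumulate weight:
  mile 9 (Zone III, w=150) → cum 150
  mile 13 (Zone IV, w=11) → cum 161
  mile 19 (Zone V, w=225) → cum 386  ≥ 373 → median here
  mile 32 (Zone I, w=250) → cum 636
  mile 39 (Zone II, w=50) → cum 686
  mile 40 (Zone VI, w=60) → cum 746
Optimal location: mile 19.

x = 19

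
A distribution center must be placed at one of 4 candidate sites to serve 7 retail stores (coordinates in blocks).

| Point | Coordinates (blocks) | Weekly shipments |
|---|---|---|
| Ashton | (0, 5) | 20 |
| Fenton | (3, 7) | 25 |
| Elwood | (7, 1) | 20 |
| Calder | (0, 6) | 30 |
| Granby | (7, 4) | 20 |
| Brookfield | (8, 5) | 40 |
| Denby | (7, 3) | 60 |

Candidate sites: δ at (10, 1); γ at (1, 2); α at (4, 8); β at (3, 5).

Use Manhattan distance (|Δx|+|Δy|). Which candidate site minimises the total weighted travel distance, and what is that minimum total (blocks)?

Total weighted distance at each candidate:
  δ (10, 1): total = 1775
  γ (1, 2): total = 1525
  α (4, 8): total = 1470
  β (3, 5): total = 1050
Minimum is at β with total 1050 blocks.

β, total 1050 blocks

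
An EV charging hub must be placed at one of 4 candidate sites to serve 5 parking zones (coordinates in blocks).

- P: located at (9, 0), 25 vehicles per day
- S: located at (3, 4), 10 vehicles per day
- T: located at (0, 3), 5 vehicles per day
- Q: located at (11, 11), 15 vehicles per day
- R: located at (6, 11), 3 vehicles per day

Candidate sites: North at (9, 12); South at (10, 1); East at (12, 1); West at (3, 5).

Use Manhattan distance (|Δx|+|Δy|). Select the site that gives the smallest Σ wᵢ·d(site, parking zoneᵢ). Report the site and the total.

South, total 417 blocks

Total weighted distance at each candidate:
  North (9, 12): total = 587
  South (10, 1): total = 417
  East (12, 1): total = 503
  West (3, 5): total = 547
Minimum is at South with total 417 blocks.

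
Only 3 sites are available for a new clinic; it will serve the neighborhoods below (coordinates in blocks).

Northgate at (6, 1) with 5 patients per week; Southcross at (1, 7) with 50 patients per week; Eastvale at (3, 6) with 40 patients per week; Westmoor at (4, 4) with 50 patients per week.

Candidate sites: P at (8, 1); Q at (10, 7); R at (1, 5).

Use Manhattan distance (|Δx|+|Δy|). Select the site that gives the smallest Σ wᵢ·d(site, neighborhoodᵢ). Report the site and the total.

R, total 465 blocks

Total weighted distance at each candidate:
  P (8, 1): total = 1410
  Q (10, 7): total = 1270
  R (1, 5): total = 465
Minimum is at R with total 465 blocks.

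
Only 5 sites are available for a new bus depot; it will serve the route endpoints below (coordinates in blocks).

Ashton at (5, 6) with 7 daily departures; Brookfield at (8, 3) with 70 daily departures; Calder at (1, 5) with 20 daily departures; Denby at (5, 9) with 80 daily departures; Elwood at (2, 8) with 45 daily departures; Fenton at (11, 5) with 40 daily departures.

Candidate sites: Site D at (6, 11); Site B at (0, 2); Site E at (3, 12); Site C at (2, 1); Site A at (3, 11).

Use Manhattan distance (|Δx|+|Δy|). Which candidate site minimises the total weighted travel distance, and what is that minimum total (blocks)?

Site D, total 1957 blocks

Total weighted distance at each candidate:
  Site D (6, 11): total = 1957
  Site B (0, 2): total = 2653
  Site E (3, 12): total = 2441
  Site C (2, 1): total = 2431
  Site A (3, 11): total = 2179
Minimum is at Site D with total 1957 blocks.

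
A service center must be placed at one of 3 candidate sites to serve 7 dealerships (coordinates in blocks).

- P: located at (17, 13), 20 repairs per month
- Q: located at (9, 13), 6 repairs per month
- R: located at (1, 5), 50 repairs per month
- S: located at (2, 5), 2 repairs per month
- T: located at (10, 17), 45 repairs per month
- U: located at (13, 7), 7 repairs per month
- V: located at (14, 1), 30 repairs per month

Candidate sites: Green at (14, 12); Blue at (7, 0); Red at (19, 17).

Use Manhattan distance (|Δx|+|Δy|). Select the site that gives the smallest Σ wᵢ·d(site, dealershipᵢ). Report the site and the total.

Green, total 1931 blocks

Total weighted distance at each candidate:
  Green (14, 12): total = 1931
  Blue (7, 0): total = 2351
  Red (19, 17): total = 2909
Minimum is at Green with total 1931 blocks.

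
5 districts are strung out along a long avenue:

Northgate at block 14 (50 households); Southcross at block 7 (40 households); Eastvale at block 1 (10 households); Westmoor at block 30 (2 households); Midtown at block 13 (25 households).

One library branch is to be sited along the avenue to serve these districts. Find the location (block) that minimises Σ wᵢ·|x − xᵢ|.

x = 13

For a sum of weighted absolute distances on a line, the optimum is the weighted median (not the mean). Total weight W = 127; half-weight = 63.5.
Sort by position and accumulate weight:
  block 1 (Eastvale, w=10) → cum 10
  block 7 (Southcross, w=40) → cum 50
  block 13 (Midtown, w=25) → cum 75  ≥ 63.5 → median here
  block 14 (Northgate, w=50) → cum 125
  block 30 (Westmoor, w=2) → cum 127
Optimal location: block 13.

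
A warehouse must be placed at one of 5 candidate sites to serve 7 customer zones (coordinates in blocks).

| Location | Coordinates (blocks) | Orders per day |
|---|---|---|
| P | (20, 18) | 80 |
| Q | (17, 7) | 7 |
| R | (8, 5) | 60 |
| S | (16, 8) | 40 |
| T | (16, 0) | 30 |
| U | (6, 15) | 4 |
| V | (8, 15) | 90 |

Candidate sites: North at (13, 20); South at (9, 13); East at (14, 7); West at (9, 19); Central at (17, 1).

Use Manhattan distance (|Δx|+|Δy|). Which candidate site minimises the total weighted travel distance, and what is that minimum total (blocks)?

Total weighted distance at each candidate:
  North (13, 20): total = 4277
  South (9, 13): total = 3288
  East (14, 7): total = 3575
  West (9, 19): total = 3978
  Central (17, 1): total = 4972
Minimum is at South with total 3288 blocks.

South, total 3288 blocks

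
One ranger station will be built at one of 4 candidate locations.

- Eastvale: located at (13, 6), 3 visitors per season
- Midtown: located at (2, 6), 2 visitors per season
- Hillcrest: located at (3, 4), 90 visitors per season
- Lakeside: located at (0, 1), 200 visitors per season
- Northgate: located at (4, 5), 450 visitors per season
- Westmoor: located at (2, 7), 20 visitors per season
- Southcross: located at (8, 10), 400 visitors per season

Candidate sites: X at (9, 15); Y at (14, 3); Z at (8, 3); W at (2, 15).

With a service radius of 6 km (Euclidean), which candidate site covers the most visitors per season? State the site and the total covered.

Z, covering 543

Coverage radius r = 6 km; a point is covered iff (Δx)²+(Δy)² ≤ 6² = 36.
  X (9, 15): covers {Southcross} → 400
  Y (14, 3): covers {Eastvale} → 3
  Z (8, 3): covers {Eastvale, Hillcrest, Northgate} → 543
  W (2, 15): covers {none} → 0
Maximum coverage at Z: 543 visitors per season.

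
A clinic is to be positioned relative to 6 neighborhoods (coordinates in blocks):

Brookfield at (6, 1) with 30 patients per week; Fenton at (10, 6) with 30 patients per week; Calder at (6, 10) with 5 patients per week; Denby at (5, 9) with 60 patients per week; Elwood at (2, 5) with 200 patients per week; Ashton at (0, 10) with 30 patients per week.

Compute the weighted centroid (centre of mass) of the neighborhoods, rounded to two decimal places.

The minimiser of Σwᵢ‖p−pᵢ‖² is the weighted centroid p* = (Σwᵢpᵢ)/(Σwᵢ).
Σwᵢ = 355.
Σwᵢxᵢ = 30·6 + 30·10 + 5·6 + 60·5 + 200·2 + 30·0 = 1210.
Σwᵢyᵢ = 30·1 + 30·6 + 5·10 + 60·9 + 200·5 + 30·10 = 2100.
x* = 1210/355 = 3.41, y* = 2100/355 = 5.92.

(3.41, 5.92)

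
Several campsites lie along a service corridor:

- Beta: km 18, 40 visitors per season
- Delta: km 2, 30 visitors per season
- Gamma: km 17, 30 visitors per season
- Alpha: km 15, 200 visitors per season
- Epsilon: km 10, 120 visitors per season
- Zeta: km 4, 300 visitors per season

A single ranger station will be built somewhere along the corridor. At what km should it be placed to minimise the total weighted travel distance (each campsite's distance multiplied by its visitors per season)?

x = 10

For a sum of weighted absolute distances on a line, the optimum is the weighted median (not the mean). Total weight W = 720; half-weight = 360.
Sort by position and accumulate weight:
  km 2 (Delta, w=30) → cum 30
  km 4 (Zeta, w=300) → cum 330
  km 10 (Epsilon, w=120) → cum 450  ≥ 360 → median here
  km 15 (Alpha, w=200) → cum 650
  km 17 (Gamma, w=30) → cum 680
  km 18 (Beta, w=40) → cum 720
Optimal location: km 10.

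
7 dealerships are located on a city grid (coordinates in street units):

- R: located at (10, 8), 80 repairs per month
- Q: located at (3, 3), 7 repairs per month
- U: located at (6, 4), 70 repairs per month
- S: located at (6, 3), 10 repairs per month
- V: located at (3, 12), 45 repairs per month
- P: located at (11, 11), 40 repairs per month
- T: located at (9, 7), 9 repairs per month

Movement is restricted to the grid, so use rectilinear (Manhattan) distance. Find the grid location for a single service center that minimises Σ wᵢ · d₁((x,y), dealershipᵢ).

(6, 8)

Manhattan distance separates: Σwᵢ(|x−xᵢ|+|y−yᵢ|) = Σwᵢ|x−xᵢ| + Σwᵢ|y−yᵢ|, so x and y are optimised independently as 1-D weighted medians.
Total weight W = 261; half = 130.5.
x-coordinate, sorted with cumulative weight:
  x=3 (Q, w=7) cum 7
  x=3 (V, w=45) cum 52
  x=6 (U, w=70) cum 122
  x=6 (S, w=10) cum 132  ← median
  x=9 (T, w=9) cum 141
  x=10 (R, w=80) cum 221
  x=11 (P, w=40) cum 261
⇒ x* = 6
y-coordinate, sorted with cumulative weight:
  y=3 (Q, w=7) cum 7
  y=3 (S, w=10) cum 17
  y=4 (U, w=70) cum 87
  y=7 (T, w=9) cum 96
  y=8 (R, w=80) cum 176  ← median
  y=11 (P, w=40) cum 216
  y=12 (V, w=45) cum 261
⇒ y* = 8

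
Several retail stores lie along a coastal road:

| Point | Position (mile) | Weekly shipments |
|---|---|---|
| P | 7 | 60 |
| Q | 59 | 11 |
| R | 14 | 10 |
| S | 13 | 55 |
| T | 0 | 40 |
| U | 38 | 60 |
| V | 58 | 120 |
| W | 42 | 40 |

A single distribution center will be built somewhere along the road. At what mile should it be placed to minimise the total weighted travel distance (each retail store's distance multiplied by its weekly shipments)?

For a sum of weighted absolute distances on a line, the optimum is the weighted median (not the mean). Total weight W = 396; half-weight = 198.
Sort by position and accumulate weight:
  mile 0 (T, w=40) → cum 40
  mile 7 (P, w=60) → cum 100
  mile 13 (S, w=55) → cum 155
  mile 14 (R, w=10) → cum 165
  mile 38 (U, w=60) → cum 225  ≥ 198 → median here
  mile 42 (W, w=40) → cum 265
  mile 58 (V, w=120) → cum 385
  mile 59 (Q, w=11) → cum 396
Optimal location: mile 38.

x = 38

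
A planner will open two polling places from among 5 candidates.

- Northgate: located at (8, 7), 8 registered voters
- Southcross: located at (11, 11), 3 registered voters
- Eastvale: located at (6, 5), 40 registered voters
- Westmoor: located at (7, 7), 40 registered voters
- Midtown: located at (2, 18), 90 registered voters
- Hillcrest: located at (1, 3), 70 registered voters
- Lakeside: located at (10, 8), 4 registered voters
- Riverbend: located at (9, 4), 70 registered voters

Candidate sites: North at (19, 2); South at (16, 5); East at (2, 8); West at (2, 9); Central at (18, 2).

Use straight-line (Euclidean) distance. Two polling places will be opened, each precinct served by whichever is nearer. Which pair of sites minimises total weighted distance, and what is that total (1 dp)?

Evaluate every pair (each demand assigned to the nearer of the two):
  {East, West}: total = 2243.6
  {South, East}: total = 2254.8
  {South, West}: total = 2273.3
  {North, East}: total = 2334.4
  {East, Central}: total = 2334.4
  {North, West}: total = 2390.1
  {West, Central}: total = 2390.1
  {North, South}: total = 4158.7
  {South, Central}: total = 4158.7
  {North, Central}: total = 5015.6
Best pair: {East, West} with total 2243.6.

{East, West}, total 2243.6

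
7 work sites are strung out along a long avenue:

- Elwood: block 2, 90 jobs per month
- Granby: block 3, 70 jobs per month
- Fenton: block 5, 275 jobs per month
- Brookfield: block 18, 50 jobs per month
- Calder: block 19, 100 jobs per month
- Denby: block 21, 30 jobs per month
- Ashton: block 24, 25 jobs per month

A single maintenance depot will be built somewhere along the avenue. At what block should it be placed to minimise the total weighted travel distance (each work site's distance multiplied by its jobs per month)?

For a sum of weighted absolute distances on a line, the optimum is the weighted median (not the mean). Total weight W = 640; half-weight = 320.
Sort by position and accumulate weight:
  block 2 (Elwood, w=90) → cum 90
  block 3 (Granby, w=70) → cum 160
  block 5 (Fenton, w=275) → cum 435  ≥ 320 → median here
  block 18 (Brookfield, w=50) → cum 485
  block 19 (Calder, w=100) → cum 585
  block 21 (Denby, w=30) → cum 615
  block 24 (Ashton, w=25) → cum 640
Optimal location: block 5.

x = 5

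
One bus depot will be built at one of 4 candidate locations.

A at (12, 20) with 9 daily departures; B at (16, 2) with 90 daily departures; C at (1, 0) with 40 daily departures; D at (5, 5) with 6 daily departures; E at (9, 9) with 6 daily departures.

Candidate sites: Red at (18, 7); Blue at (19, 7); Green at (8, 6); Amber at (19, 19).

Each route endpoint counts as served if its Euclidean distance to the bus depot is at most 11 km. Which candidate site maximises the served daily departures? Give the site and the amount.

Green, covering 142

Coverage radius r = 11 km; a point is covered iff (Δx)²+(Δy)² ≤ 11² = 121.
  Red (18, 7): covers {B, E} → 96
  Blue (19, 7): covers {B, E} → 96
  Green (8, 6): covers {B, C, D, E} → 142
  Amber (19, 19): covers {A} → 9
Maximum coverage at Green: 142 daily departures.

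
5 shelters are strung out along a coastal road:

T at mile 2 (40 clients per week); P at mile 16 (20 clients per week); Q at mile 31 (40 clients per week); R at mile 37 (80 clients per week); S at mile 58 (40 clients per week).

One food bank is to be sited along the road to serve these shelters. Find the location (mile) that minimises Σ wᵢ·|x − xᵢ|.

For a sum of weighted absolute distances on a line, the optimum is the weighted median (not the mean). Total weight W = 220; half-weight = 110.
Sort by position and accumulate weight:
  mile 2 (T, w=40) → cum 40
  mile 16 (P, w=20) → cum 60
  mile 31 (Q, w=40) → cum 100
  mile 37 (R, w=80) → cum 180  ≥ 110 → median here
  mile 58 (S, w=40) → cum 220
Optimal location: mile 37.

x = 37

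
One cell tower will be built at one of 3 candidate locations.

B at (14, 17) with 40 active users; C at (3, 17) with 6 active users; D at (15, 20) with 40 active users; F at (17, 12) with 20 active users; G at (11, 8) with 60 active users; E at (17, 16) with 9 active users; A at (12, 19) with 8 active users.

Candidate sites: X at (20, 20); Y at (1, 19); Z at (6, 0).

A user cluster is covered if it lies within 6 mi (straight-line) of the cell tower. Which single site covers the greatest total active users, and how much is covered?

X, covering 49

Coverage radius r = 6 mi; a point is covered iff (Δx)²+(Δy)² ≤ 6² = 36.
  X (20, 20): covers {D, E} → 49
  Y (1, 19): covers {C} → 6
  Z (6, 0): covers {none} → 0
Maximum coverage at X: 49 active users.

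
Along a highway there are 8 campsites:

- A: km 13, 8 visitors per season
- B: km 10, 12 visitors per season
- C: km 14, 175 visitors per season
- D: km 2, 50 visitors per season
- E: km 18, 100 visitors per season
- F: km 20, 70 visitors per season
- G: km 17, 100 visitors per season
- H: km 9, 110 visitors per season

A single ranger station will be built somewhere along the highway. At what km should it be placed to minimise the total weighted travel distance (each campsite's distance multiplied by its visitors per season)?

x = 14

For a sum of weighted absolute distances on a line, the optimum is the weighted median (not the mean). Total weight W = 625; half-weight = 312.5.
Sort by position and accumulate weight:
  km 2 (D, w=50) → cum 50
  km 9 (H, w=110) → cum 160
  km 10 (B, w=12) → cum 172
  km 13 (A, w=8) → cum 180
  km 14 (C, w=175) → cum 355  ≥ 312.5 → median here
  km 17 (G, w=100) → cum 455
  km 18 (E, w=100) → cum 555
  km 20 (F, w=70) → cum 625
Optimal location: km 14.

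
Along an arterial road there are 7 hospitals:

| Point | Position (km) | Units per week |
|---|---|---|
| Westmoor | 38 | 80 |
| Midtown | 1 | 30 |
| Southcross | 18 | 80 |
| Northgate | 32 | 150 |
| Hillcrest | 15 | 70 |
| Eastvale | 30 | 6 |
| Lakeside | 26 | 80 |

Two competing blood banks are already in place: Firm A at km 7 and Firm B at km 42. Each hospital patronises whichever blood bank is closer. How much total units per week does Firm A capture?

180

The indifferent point is the midpoint (7+42)/2 = 24.5; hospitals left of it (closer to Firm A at 7) go to Firm A, those right go to Firm B.
  Midtown at 1 (w=30) → Firm A
  Hillcrest at 15 (w=70) → Firm A
  Southcross at 18 (w=80) → Firm A
  Lakeside at 26 (w=80) → Firm B
  Eastvale at 30 (w=6) → Firm B
  Northgate at 32 (w=150) → Firm B
  Westmoor at 38 (w=80) → Firm B
Firm A captures 180; Firm B captures 316.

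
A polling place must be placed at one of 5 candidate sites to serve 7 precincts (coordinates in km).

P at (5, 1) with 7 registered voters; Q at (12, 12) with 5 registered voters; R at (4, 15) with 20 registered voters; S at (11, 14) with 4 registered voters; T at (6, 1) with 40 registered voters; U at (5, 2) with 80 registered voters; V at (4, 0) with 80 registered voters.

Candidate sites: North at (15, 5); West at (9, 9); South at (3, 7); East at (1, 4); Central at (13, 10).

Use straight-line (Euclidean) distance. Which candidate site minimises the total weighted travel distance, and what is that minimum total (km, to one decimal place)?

Total weighted distance at each candidate:
  North (15, 5): total = 2646.0
  West (9, 9): total = 2072.0
  South (3, 7): total = 1564.3
  East (1, 4): total = 1378.6
  Central (13, 10): total = 2756.7
Minimum is at East with total 1378.6 km.

East, total 1378.6 km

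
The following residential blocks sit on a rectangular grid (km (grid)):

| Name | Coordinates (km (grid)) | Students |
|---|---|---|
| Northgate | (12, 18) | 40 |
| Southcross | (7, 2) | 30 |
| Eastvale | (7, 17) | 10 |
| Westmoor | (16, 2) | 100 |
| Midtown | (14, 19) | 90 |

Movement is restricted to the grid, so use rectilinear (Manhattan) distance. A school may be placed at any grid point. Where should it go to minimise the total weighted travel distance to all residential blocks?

Manhattan distance separates: Σwᵢ(|x−xᵢ|+|y−yᵢ|) = Σwᵢ|x−xᵢ| + Σwᵢ|y−yᵢ|, so x and y are optimised independently as 1-D weighted medians.
Total weight W = 270; half = 135.
x-coordinate, sorted with cumulative weight:
  x=7 (Southcross, w=30) cum 30
  x=7 (Eastvale, w=10) cum 40
  x=12 (Northgate, w=40) cum 80
  x=14 (Midtown, w=90) cum 170  ← median
  x=16 (Westmoor, w=100) cum 270
⇒ x* = 14
y-coordinate, sorted with cumulative weight:
  y=2 (Southcross, w=30) cum 30
  y=2 (Westmoor, w=100) cum 130
  y=17 (Eastvale, w=10) cum 140  ← median
  y=18 (Northgate, w=40) cum 180
  y=19 (Midtown, w=90) cum 270
⇒ y* = 17

(14, 17)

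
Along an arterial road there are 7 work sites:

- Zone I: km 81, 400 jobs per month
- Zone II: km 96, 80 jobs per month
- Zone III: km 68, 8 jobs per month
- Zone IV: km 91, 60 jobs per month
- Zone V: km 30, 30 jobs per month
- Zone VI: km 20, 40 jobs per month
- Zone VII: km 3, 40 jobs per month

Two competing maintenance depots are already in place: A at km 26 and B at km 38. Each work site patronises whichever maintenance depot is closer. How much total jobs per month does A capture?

110

The indifferent point is the midpoint (26+38)/2 = 32; work sites left of it (closer to A at 26) go to A, those right go to B.
  Zone VII at 3 (w=40) → A
  Zone VI at 20 (w=40) → A
  Zone V at 30 (w=30) → A
  Zone III at 68 (w=8) → B
  Zone I at 81 (w=400) → B
  Zone IV at 91 (w=60) → B
  Zone II at 96 (w=80) → B
A captures 110; B captures 548.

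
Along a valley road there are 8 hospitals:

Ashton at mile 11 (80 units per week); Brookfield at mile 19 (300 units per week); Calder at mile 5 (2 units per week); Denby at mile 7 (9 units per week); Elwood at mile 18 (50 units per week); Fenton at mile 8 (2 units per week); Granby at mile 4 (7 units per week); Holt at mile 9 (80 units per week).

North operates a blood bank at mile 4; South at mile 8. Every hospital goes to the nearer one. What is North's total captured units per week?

The indifferent point is the midpoint (4+8)/2 = 6; hospitals left of it (closer to North at 4) go to North, those right go to South.
  Granby at 4 (w=7) → North
  Calder at 5 (w=2) → North
  Denby at 7 (w=9) → South
  Fenton at 8 (w=2) → South
  Holt at 9 (w=80) → South
  Ashton at 11 (w=80) → South
  Elwood at 18 (w=50) → South
  Brookfield at 19 (w=300) → South
North captures 9; South captures 521.

9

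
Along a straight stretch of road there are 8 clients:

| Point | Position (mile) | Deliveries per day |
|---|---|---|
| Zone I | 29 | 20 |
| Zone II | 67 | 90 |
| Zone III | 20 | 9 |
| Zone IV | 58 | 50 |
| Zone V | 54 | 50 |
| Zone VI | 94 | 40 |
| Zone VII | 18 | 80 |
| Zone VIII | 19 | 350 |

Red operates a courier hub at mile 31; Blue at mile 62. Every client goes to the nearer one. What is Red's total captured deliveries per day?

The indifferent point is the midpoint (31+62)/2 = 46.5; clients left of it (closer to Red at 31) go to Red, those right go to Blue.
  Zone VII at 18 (w=80) → Red
  Zone VIII at 19 (w=350) → Red
  Zone III at 20 (w=9) → Red
  Zone I at 29 (w=20) → Red
  Zone V at 54 (w=50) → Blue
  Zone IV at 58 (w=50) → Blue
  Zone II at 67 (w=90) → Blue
  Zone VI at 94 (w=40) → Blue
Red captures 459; Blue captures 230.

459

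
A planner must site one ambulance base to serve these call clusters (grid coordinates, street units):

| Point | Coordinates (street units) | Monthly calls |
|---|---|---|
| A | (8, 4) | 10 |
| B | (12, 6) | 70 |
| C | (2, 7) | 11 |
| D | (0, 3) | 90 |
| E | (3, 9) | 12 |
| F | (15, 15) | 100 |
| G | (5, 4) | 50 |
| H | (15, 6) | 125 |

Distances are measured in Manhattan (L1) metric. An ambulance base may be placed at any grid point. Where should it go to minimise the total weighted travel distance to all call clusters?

Manhattan distance separates: Σwᵢ(|x−xᵢ|+|y−yᵢ|) = Σwᵢ|x−xᵢ| + Σwᵢ|y−yᵢ|, so x and y are optimised independently as 1-D weighted medians.
Total weight W = 468; half = 234.
x-coordinate, sorted with cumulative weight:
  x=0 (D, w=90) cum 90
  x=2 (C, w=11) cum 101
  x=3 (E, w=12) cum 113
  x=5 (G, w=50) cum 163
  x=8 (A, w=10) cum 173
  x=12 (B, w=70) cum 243  ← median
  x=15 (F, w=100) cum 343
  x=15 (H, w=125) cum 468
⇒ x* = 12
y-coordinate, sorted with cumulative weight:
  y=3 (D, w=90) cum 90
  y=4 (A, w=10) cum 100
  y=4 (G, w=50) cum 150
  y=6 (B, w=70) cum 220
  y=6 (H, w=125) cum 345  ← median
  y=7 (C, w=11) cum 356
  y=9 (E, w=12) cum 368
  y=15 (F, w=100) cum 468
⇒ y* = 6

(12, 6)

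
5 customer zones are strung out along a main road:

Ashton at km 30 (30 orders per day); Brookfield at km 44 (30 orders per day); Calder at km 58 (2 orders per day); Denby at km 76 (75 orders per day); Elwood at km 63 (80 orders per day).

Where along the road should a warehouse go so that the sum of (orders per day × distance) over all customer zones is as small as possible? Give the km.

x = 63

For a sum of weighted absolute distances on a line, the optimum is the weighted median (not the mean). Total weight W = 217; half-weight = 108.5.
Sort by position and accumulate weight:
  km 30 (Ashton, w=30) → cum 30
  km 44 (Brookfield, w=30) → cum 60
  km 58 (Calder, w=2) → cum 62
  km 63 (Elwood, w=80) → cum 142  ≥ 108.5 → median here
  km 76 (Denby, w=75) → cum 217
Optimal location: km 63.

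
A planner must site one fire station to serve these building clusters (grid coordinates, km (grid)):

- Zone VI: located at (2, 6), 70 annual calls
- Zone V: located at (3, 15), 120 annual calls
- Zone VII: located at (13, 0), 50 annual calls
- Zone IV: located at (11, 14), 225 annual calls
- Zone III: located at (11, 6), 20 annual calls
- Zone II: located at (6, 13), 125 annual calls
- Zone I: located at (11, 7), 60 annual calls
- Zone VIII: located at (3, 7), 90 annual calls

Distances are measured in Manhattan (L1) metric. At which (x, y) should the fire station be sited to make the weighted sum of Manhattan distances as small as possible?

Manhattan distance separates: Σwᵢ(|x−xᵢ|+|y−yᵢ|) = Σwᵢ|x−xᵢ| + Σwᵢ|y−yᵢ|, so x and y are optimised independently as 1-D weighted medians.
Total weight W = 760; half = 380.
x-coordinate, sorted with cumulative weight:
  x=2 (Zone VI, w=70) cum 70
  x=3 (Zone V, w=120) cum 190
  x=3 (Zone VIII, w=90) cum 280
  x=6 (Zone II, w=125) cum 405  ← median
  x=11 (Zone IV, w=225) cum 630
  x=11 (Zone III, w=20) cum 650
  x=11 (Zone I, w=60) cum 710
  x=13 (Zone VII, w=50) cum 760
⇒ x* = 6
y-coordinate, sorted with cumulative weight:
  y=0 (Zone VII, w=50) cum 50
  y=6 (Zone VI, w=70) cum 120
  y=6 (Zone III, w=20) cum 140
  y=7 (Zone I, w=60) cum 200
  y=7 (Zone VIII, w=90) cum 290
  y=13 (Zone II, w=125) cum 415  ← median
  y=14 (Zone IV, w=225) cum 640
  y=15 (Zone V, w=120) cum 760
⇒ y* = 13

(6, 13)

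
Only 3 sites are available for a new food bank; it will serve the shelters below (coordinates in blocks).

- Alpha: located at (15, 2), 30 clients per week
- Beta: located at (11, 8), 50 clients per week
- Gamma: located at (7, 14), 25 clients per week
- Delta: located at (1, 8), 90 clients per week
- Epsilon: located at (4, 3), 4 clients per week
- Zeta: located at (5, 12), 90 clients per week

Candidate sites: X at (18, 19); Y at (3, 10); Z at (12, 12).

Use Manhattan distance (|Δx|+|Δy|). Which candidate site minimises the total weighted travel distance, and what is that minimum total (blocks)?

Total weighted distance at each candidate:
  X (18, 19): total = 6340
  Y (3, 10): total = 2052
  Z (12, 12): total = 2863
Minimum is at Y with total 2052 blocks.

Y, total 2052 blocks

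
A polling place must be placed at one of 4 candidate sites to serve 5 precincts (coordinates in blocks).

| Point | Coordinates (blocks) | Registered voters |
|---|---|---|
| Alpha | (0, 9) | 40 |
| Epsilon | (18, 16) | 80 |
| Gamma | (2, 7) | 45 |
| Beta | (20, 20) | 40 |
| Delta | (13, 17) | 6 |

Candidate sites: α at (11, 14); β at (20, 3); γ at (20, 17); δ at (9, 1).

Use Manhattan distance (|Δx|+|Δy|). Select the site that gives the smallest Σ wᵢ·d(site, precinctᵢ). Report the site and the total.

Total weighted distance at each candidate:
  α (11, 14): total = 2710
  β (20, 3): total = 4036
  γ (20, 17): total = 2782
  δ (9, 1): total = 4505
Minimum is at α with total 2710 blocks.

α, total 2710 blocks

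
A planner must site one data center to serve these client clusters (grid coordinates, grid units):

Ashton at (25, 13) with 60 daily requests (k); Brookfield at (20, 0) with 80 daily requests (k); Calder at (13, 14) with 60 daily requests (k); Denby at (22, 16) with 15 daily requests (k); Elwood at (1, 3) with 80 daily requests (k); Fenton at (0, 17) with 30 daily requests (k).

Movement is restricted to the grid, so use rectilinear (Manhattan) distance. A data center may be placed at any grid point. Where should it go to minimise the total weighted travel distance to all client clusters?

Manhattan distance separates: Σwᵢ(|x−xᵢ|+|y−yᵢ|) = Σwᵢ|x−xᵢ| + Σwᵢ|y−yᵢ|, so x and y are optimised independently as 1-D weighted medians.
Total weight W = 325; half = 162.5.
x-coordinate, sorted with cumulative weight:
  x=0 (Fenton, w=30) cum 30
  x=1 (Elwood, w=80) cum 110
  x=13 (Calder, w=60) cum 170  ← median
  x=20 (Brookfield, w=80) cum 250
  x=22 (Denby, w=15) cum 265
  x=25 (Ashton, w=60) cum 325
⇒ x* = 13
y-coordinate, sorted with cumulative weight:
  y=0 (Brookfield, w=80) cum 80
  y=3 (Elwood, w=80) cum 160
  y=13 (Ashton, w=60) cum 220  ← median
  y=14 (Calder, w=60) cum 280
  y=16 (Denby, w=15) cum 295
  y=17 (Fenton, w=30) cum 325
⇒ y* = 13

(13, 13)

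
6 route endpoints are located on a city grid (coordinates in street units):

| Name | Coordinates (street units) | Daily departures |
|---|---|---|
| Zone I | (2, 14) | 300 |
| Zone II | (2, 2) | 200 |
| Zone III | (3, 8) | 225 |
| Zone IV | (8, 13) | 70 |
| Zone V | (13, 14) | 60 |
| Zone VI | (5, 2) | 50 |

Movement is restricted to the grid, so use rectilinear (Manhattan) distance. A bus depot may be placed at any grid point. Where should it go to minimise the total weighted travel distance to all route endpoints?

Manhattan distance separates: Σwᵢ(|x−xᵢ|+|y−yᵢ|) = Σwᵢ|x−xᵢ| + Σwᵢ|y−yᵢ|, so x and y are optimised independently as 1-D weighted medians.
Total weight W = 905; half = 452.5.
x-coordinate, sorted with cumulative weight:
  x=2 (Zone I, w=300) cum 300
  x=2 (Zone II, w=200) cum 500  ← median
  x=3 (Zone III, w=225) cum 725
  x=5 (Zone VI, w=50) cum 775
  x=8 (Zone IV, w=70) cum 845
  x=13 (Zone V, w=60) cum 905
⇒ x* = 2
y-coordinate, sorted with cumulative weight:
  y=2 (Zone II, w=200) cum 200
  y=2 (Zone VI, w=50) cum 250
  y=8 (Zone III, w=225) cum 475  ← median
  y=13 (Zone IV, w=70) cum 545
  y=14 (Zone I, w=300) cum 845
  y=14 (Zone V, w=60) cum 905
⇒ y* = 8

(2, 8)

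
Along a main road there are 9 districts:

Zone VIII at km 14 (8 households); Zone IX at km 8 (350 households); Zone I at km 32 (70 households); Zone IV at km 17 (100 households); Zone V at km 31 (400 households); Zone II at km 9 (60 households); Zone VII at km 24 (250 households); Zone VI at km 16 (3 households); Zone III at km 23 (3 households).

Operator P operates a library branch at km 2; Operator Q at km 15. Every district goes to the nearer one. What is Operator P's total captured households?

The indifferent point is the midpoint (2+15)/2 = 8.5; districts left of it (closer to Operator P at 2) go to Operator P, those right go to Operator Q.
  Zone IX at 8 (w=350) → Operator P
  Zone II at 9 (w=60) → Operator Q
  Zone VIII at 14 (w=8) → Operator Q
  Zone VI at 16 (w=3) → Operator Q
  Zone IV at 17 (w=100) → Operator Q
  Zone III at 23 (w=3) → Operator Q
  Zone VII at 24 (w=250) → Operator Q
  Zone V at 31 (w=400) → Operator Q
  Zone I at 32 (w=70) → Operator Q
Operator P captures 350; Operator Q captures 894.

350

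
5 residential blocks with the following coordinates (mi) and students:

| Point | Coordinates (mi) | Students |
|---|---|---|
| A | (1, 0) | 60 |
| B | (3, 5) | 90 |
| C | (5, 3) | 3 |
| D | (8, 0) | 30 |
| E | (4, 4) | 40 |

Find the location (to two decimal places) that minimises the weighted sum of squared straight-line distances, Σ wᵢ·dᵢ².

The minimiser of Σwᵢ‖p−pᵢ‖² is the weighted centroid p* = (Σwᵢpᵢ)/(Σwᵢ).
Σwᵢ = 223.
Σwᵢxᵢ = 60·1 + 90·3 + 3·5 + 30·8 + 40·4 = 745.
Σwᵢyᵢ = 60·0 + 90·5 + 3·3 + 30·0 + 40·4 = 619.
x* = 745/223 = 3.34, y* = 619/223 = 2.78.

(3.34, 2.78)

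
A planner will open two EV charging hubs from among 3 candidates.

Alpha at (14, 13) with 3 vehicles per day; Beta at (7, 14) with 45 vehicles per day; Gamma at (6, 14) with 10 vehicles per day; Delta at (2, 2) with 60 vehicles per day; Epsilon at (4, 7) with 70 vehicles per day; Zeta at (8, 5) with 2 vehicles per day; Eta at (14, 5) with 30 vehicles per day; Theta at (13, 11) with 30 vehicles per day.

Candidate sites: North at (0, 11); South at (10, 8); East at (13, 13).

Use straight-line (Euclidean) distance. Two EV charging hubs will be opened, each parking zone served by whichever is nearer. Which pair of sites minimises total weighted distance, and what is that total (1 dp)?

Evaluate every pair (each demand assigned to the nearer of the two):
  {South, East}: total = 1590.4
  {North, East}: total = 1613.7
  {North, South}: total = 1621.8
Best pair: {South, East} with total 1590.4.

{South, East}, total 1590.4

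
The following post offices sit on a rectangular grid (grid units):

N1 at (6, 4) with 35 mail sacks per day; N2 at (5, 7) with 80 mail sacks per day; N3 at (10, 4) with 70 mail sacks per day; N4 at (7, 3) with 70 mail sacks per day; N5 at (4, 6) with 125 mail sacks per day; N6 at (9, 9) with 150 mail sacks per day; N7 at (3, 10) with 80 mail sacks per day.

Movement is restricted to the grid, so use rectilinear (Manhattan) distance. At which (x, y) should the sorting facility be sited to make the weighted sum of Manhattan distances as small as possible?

(6, 7)

Manhattan distance separates: Σwᵢ(|x−xᵢ|+|y−yᵢ|) = Σwᵢ|x−xᵢ| + Σwᵢ|y−yᵢ|, so x and y are optimised independently as 1-D weighted medians.
Total weight W = 610; half = 305.
x-coordinate, sorted with cumulative weight:
  x=3 (N7, w=80) cum 80
  x=4 (N5, w=125) cum 205
  x=5 (N2, w=80) cum 285
  x=6 (N1, w=35) cum 320  ← median
  x=7 (N4, w=70) cum 390
  x=9 (N6, w=150) cum 540
  x=10 (N3, w=70) cum 610
⇒ x* = 6
y-coordinate, sorted with cumulative weight:
  y=3 (N4, w=70) cum 70
  y=4 (N1, w=35) cum 105
  y=4 (N3, w=70) cum 175
  y=6 (N5, w=125) cum 300
  y=7 (N2, w=80) cum 380  ← median
  y=9 (N6, w=150) cum 530
  y=10 (N7, w=80) cum 610
⇒ y* = 7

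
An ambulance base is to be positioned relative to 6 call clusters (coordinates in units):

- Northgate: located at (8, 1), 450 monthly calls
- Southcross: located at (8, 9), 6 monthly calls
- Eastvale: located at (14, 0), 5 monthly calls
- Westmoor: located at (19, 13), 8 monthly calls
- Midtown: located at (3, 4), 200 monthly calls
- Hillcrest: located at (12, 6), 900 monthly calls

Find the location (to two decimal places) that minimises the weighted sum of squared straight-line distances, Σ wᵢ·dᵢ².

(9.73, 4.34)

The minimiser of Σwᵢ‖p−pᵢ‖² is the weighted centroid p* = (Σwᵢpᵢ)/(Σwᵢ).
Σwᵢ = 1569.
Σwᵢxᵢ = 450·8 + 6·8 + 5·14 + 8·19 + 200·3 + 900·12 = 15270.
Σwᵢyᵢ = 450·1 + 6·9 + 5·0 + 8·13 + 200·4 + 900·6 = 6808.
x* = 15270/1569 = 9.73, y* = 6808/1569 = 4.34.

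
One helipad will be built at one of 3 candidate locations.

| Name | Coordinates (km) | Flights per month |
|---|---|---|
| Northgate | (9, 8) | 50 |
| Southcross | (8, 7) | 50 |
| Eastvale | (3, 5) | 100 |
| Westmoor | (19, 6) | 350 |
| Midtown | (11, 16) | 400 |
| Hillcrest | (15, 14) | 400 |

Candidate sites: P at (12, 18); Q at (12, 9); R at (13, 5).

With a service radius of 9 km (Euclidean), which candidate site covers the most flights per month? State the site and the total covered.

Coverage radius r = 9 km; a point is covered iff (Δx)²+(Δy)² ≤ 9² = 81.
  P (12, 18): covers {Midtown, Hillcrest} → 800
  Q (12, 9): covers {Northgate, Southcross, Westmoor, Midtown, Hillcrest} → 1250
  R (13, 5): covers {Northgate, Southcross, Westmoor} → 450
Maximum coverage at Q: 1250 flights per month.

Q, covering 1250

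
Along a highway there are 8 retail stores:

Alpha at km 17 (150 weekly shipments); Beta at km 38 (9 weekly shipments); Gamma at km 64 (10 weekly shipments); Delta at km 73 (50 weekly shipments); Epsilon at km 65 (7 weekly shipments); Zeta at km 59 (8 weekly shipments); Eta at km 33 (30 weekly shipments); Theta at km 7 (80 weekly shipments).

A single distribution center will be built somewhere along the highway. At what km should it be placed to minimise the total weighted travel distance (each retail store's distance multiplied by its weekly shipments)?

For a sum of weighted absolute distances on a line, the optimum is the weighted median (not the mean). Total weight W = 344; half-weight = 172.
Sort by position and accumulate weight:
  km 7 (Theta, w=80) → cum 80
  km 17 (Alpha, w=150) → cum 230  ≥ 172 → median here
  km 33 (Eta, w=30) → cum 260
  km 38 (Beta, w=9) → cum 269
  km 59 (Zeta, w=8) → cum 277
  km 64 (Gamma, w=10) → cum 287
  km 65 (Epsilon, w=7) → cum 294
  km 73 (Delta, w=50) → cum 344
Optimal location: km 17.

x = 17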